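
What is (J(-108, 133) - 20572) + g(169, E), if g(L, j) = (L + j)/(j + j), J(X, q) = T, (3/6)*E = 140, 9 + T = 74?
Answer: -11483471/560 ≈ -20506.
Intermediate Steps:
T = 65 (T = -9 + 74 = 65)
E = 280 (E = 2*140 = 280)
J(X, q) = 65
g(L, j) = (L + j)/(2*j) (g(L, j) = (L + j)/((2*j)) = (L + j)*(1/(2*j)) = (L + j)/(2*j))
(J(-108, 133) - 20572) + g(169, E) = (65 - 20572) + (½)*(169 + 280)/280 = -20507 + (½)*(1/280)*449 = -20507 + 449/560 = -11483471/560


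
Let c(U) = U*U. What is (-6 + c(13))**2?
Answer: 26569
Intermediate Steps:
c(U) = U**2
(-6 + c(13))**2 = (-6 + 13**2)**2 = (-6 + 169)**2 = 163**2 = 26569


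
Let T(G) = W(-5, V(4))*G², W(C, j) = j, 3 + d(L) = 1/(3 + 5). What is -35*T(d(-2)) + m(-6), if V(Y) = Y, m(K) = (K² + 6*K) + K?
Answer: -18611/16 ≈ -1163.2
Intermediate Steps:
m(K) = K² + 7*K
d(L) = -23/8 (d(L) = -3 + 1/(3 + 5) = -3 + 1/8 = -3 + ⅛ = -23/8)
T(G) = 4*G²
-35*T(d(-2)) + m(-6) = -140*(-23/8)² - 6*(7 - 6) = -140*529/64 - 6*1 = -35*529/16 - 6 = -18515/16 - 6 = -18611/16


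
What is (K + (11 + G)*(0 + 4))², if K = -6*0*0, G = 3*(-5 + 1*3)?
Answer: 400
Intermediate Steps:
G = -6 (G = 3*(-5 + 3) = 3*(-2) = -6)
K = 0 (K = 0*0 = 0)
(K + (11 + G)*(0 + 4))² = (0 + (11 - 6)*(0 + 4))² = (0 + 5*4)² = (0 + 20)² = 20² = 400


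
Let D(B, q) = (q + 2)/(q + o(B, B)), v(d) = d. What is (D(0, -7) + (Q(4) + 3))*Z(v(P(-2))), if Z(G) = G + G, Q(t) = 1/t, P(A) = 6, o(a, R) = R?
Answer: 333/7 ≈ 47.571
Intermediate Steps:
D(B, q) = (2 + q)/(B + q) (D(B, q) = (q + 2)/(q + B) = (2 + q)/(B + q))
Z(G) = 2*G
(D(0, -7) + (Q(4) + 3))*Z(v(P(-2))) = ((2 - 7)/(0 - 7) + (1/4 + 3))*(2*6) = (-5/(-7) + (¼ + 3))*12 = (-⅐*(-5) + 13/4)*12 = (5/7 + 13/4)*12 = (111/28)*12 = 333/7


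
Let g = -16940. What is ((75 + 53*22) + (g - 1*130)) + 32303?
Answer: 16474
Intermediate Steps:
((75 + 53*22) + (g - 1*130)) + 32303 = ((75 + 53*22) + (-16940 - 1*130)) + 32303 = ((75 + 1166) + (-16940 - 130)) + 32303 = (1241 - 17070) + 32303 = -15829 + 32303 = 16474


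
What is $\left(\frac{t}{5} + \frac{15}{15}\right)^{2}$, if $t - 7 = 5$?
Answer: $\frac{289}{25} \approx 11.56$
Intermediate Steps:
$t = 12$ ($t = 7 + 5 = 12$)
$\left(\frac{t}{5} + \frac{15}{15}\right)^{2} = \left(\frac{12}{5} + \frac{15}{15}\right)^{2} = \left(12 \cdot \frac{1}{5} + 15 \cdot \frac{1}{15}\right)^{2} = \left(\frac{12}{5} + 1\right)^{2} = \left(\frac{17}{5}\right)^{2} = \frac{289}{25}$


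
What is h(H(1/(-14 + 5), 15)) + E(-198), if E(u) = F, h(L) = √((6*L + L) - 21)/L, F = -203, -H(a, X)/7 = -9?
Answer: -203 + 2*√105/63 ≈ -202.67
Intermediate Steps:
H(a, X) = 63 (H(a, X) = -7*(-9) = 63)
h(L) = √(-21 + 7*L)/L (h(L) = √(7*L - 21)/L = √(-21 + 7*L)/L)
E(u) = -203
h(H(1/(-14 + 5), 15)) + E(-198) = √(-21 + 7*63)/63 - 203 = √(-21 + 441)/63 - 203 = √420/63 - 203 = (2*√105)/63 - 203 = 2*√105/63 - 203 = -203 + 2*√105/63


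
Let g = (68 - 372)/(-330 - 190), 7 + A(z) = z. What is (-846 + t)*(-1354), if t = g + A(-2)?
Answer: 75197098/65 ≈ 1.1569e+6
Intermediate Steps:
A(z) = -7 + z
g = 38/65 (g = -304/(-520) = -304*(-1/520) = 38/65 ≈ 0.58462)
t = -547/65 (t = 38/65 + (-7 - 2) = 38/65 - 9 = -547/65 ≈ -8.4154)
(-846 + t)*(-1354) = (-846 - 547/65)*(-1354) = -55537/65*(-1354) = 75197098/65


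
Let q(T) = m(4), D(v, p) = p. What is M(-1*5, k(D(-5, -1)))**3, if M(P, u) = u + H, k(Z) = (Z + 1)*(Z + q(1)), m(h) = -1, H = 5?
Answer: 125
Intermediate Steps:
q(T) = -1
k(Z) = (1 + Z)*(-1 + Z) (k(Z) = (Z + 1)*(Z - 1) = (1 + Z)*(-1 + Z))
M(P, u) = 5 + u (M(P, u) = u + 5 = 5 + u)
M(-1*5, k(D(-5, -1)))**3 = (5 + (-1 + (-1)**2))**3 = (5 + (-1 + 1))**3 = (5 + 0)**3 = 5**3 = 125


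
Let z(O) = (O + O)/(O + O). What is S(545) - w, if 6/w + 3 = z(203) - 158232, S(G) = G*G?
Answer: 23499726928/79117 ≈ 2.9703e+5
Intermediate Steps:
z(O) = 1 (z(O) = (2*O)/((2*O)) = (2*O)*(1/(2*O)) = 1)
S(G) = G**2
w = -3/79117 (w = 6/(-3 + (1 - 158232)) = 6/(-3 - 158231) = 6/(-158234) = 6*(-1/158234) = -3/79117 ≈ -3.7919e-5)
S(545) - w = 545**2 - 1*(-3/79117) = 297025 + 3/79117 = 23499726928/79117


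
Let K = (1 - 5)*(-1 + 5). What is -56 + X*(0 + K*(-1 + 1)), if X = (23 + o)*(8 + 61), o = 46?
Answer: -56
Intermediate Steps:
K = -16 (K = -4*4 = -16)
X = 4761 (X = (23 + 46)*(8 + 61) = 69*69 = 4761)
-56 + X*(0 + K*(-1 + 1)) = -56 + 4761*(0 - 16*(-1 + 1)) = -56 + 4761*(0 - 16*0) = -56 + 4761*(0 + 0) = -56 + 4761*0 = -56 + 0 = -56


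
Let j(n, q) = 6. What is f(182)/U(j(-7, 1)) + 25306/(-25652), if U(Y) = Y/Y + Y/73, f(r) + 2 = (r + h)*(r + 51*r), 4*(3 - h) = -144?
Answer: 1958305591929/1013254 ≈ 1.9327e+6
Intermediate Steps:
h = 39 (h = 3 - ¼*(-144) = 3 + 36 = 39)
f(r) = -2 + 52*r*(39 + r) (f(r) = -2 + (r + 39)*(r + 51*r) = -2 + (39 + r)*(52*r) = -2 + 52*r*(39 + r))
U(Y) = 1 + Y/73 (U(Y) = 1 + Y*(1/73) = 1 + Y/73)
f(182)/U(j(-7, 1)) + 25306/(-25652) = (-2 + 52*182² + 2028*182)/(1 + (1/73)*6) + 25306/(-25652) = (-2 + 52*33124 + 369096)/(1 + 6/73) + 25306*(-1/25652) = (-2 + 1722448 + 369096)/(79/73) - 12653/12826 = 2091542*(73/79) - 12653/12826 = 152682566/79 - 12653/12826 = 1958305591929/1013254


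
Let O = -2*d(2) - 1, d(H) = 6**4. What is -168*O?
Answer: 435624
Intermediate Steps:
d(H) = 1296
O = -2593 (O = -2*1296 - 1 = -2592 - 1 = -2593)
-168*O = -168*(-2593) = 435624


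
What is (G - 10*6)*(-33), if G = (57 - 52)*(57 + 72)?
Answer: -19305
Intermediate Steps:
G = 645 (G = 5*129 = 645)
(G - 10*6)*(-33) = (645 - 10*6)*(-33) = (645 - 60)*(-33) = 585*(-33) = -19305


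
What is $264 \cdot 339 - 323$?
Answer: $89173$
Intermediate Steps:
$264 \cdot 339 - 323 = 89496 - 323 = 89173$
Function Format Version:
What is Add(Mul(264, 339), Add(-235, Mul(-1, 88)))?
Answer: 89173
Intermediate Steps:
Add(Mul(264, 339), Add(-235, Mul(-1, 88))) = Add(89496, Add(-235, -88)) = Add(89496, -323) = 89173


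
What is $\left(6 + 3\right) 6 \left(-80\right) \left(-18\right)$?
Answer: $77760$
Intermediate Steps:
$\left(6 + 3\right) 6 \left(-80\right) \left(-18\right) = 9 \cdot 6 \left(-80\right) \left(-18\right) = 54 \left(-80\right) \left(-18\right) = \left(-4320\right) \left(-18\right) = 77760$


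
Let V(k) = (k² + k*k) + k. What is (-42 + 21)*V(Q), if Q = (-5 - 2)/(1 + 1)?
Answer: -441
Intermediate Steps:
Q = -7/2 ≈ -3.5000
V(k) = k + 2*k² (V(k) = (k² + k²) + k = 2*k² + k = k + 2*k²)
(-42 + 21)*V(Q) = (-42 + 21)*(-7*(1 + 2*(-7/2))/2) = -(-147)*(1 - 7)/2 = -(-147)*(-6)/2 = -21*21 = -441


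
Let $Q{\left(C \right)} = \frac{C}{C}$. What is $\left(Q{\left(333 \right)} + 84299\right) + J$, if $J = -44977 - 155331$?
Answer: $-116008$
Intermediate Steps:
$Q{\left(C \right)} = 1$
$J = -200308$
$\left(Q{\left(333 \right)} + 84299\right) + J = \left(1 + 84299\right) - 200308 = 84300 - 200308 = -116008$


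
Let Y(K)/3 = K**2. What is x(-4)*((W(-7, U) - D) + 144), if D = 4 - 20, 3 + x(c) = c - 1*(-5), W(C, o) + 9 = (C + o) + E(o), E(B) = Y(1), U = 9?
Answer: -312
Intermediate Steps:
Y(K) = 3*K**2
E(B) = 3 (E(B) = 3*1**2 = 3*1 = 3)
W(C, o) = -6 + C + o (W(C, o) = -9 + ((C + o) + 3) = -9 + (3 + C + o) = -6 + C + o)
x(c) = 2 + c (x(c) = -3 + (c - 1*(-5)) = -3 + (c + 5) = -3 + (5 + c) = 2 + c)
D = -16
x(-4)*((W(-7, U) - D) + 144) = (2 - 4)*(((-6 - 7 + 9) - 1*(-16)) + 144) = -2*((-4 + 16) + 144) = -2*(12 + 144) = -2*156 = -312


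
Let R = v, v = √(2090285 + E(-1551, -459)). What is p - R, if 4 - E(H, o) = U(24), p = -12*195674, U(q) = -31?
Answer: -2348088 - 4*√130645 ≈ -2.3495e+6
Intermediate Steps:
p = -2348088
E(H, o) = 35 (E(H, o) = 4 - 1*(-31) = 4 + 31 = 35)
v = 4*√130645 (v = √(2090285 + 35) = √2090320 = 4*√130645 ≈ 1445.8)
R = 4*√130645 ≈ 1445.8
p - R = -2348088 - 4*√130645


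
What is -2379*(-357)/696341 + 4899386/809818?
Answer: 2049712101740/281954737969 ≈ 7.2696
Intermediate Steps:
-2379*(-357)/696341 + 4899386/809818 = 849303*(1/696341) + 4899386*(1/809818) = 849303/696341 + 2449693/404909 = 2049712101740/281954737969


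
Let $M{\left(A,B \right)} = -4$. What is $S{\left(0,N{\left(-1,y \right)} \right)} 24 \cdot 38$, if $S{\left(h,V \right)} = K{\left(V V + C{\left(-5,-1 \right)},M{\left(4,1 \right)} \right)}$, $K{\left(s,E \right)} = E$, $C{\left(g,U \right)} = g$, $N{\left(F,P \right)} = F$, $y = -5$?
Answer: $-3648$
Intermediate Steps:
$S{\left(h,V \right)} = -4$
$S{\left(0,N{\left(-1,y \right)} \right)} 24 \cdot 38 = \left(-4\right) 24 \cdot 38 = \left(-96\right) 38 = -3648$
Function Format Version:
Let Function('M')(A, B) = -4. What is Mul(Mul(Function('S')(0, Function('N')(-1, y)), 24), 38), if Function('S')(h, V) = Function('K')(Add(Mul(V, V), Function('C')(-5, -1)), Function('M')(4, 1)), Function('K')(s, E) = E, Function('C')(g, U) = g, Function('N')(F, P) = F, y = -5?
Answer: -3648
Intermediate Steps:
Function('S')(h, V) = -4
Mul(Mul(Function('S')(0, Function('N')(-1, y)), 24), 38) = Mul(Mul(-4, 24), 38) = Mul(-96, 38) = -3648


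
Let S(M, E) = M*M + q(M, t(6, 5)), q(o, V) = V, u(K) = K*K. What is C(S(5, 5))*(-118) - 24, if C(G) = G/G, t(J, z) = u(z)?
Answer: -142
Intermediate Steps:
u(K) = K**2
t(J, z) = z**2
S(M, E) = 25 + M**2 (S(M, E) = M*M + 5**2 = M**2 + 25 = 25 + M**2)
C(G) = 1
C(S(5, 5))*(-118) - 24 = 1*(-118) - 24 = -118 - 24 = -142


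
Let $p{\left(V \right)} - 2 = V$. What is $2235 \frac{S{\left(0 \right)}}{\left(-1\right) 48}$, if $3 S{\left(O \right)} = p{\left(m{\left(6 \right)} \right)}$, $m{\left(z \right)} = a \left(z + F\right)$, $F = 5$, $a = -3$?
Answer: $\frac{23095}{48} \approx 481.15$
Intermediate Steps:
$m{\left(z \right)} = -15 - 3 z$ ($m{\left(z \right)} = - 3 \left(z + 5\right) = - 3 \left(5 + z\right) = -15 - 3 z$)
$p{\left(V \right)} = 2 + V$
$S{\left(O \right)} = - \frac{31}{3}$ ($S{\left(O \right)} = \frac{2 - 33}{3} = \frac{1}{3} \left(-31\right) = - \frac{31}{3}$)
$2235 \frac{S{\left(0 \right)}}{\left(-1\right) 48} = 2235 \left(- \frac{31}{3 \left(\left(-1\right) 48\right)}\right) = 2235 \left(- \frac{31}{3 \left(-48\right)}\right) = 2235 \left(\left(- \frac{31}{3}\right) \left(- \frac{1}{48}\right)\right) = 2235 \cdot \frac{31}{144} = \frac{23095}{48}$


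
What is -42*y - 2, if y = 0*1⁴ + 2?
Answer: -86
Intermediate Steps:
y = 2 (y = 0*1 + 2 = 0 + 2 = 2)
-42*y - 2 = -42*2 - 2 = -84 - 2 = -86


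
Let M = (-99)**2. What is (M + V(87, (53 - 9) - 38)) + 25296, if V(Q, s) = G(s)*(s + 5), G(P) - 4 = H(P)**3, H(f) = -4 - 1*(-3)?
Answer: 35130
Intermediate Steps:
H(f) = -1 (H(f) = -4 + 3 = -1)
G(P) = 3 (G(P) = 4 + (-1)**3 = 4 - 1 = 3)
M = 9801
V(Q, s) = 15 + 3*s (V(Q, s) = 3*(s + 5) = 3*(5 + s) = 15 + 3*s)
(M + V(87, (53 - 9) - 38)) + 25296 = (9801 + (15 + 3*((53 - 9) - 38))) + 25296 = (9801 + (15 + 3*(44 - 38))) + 25296 = (9801 + (15 + 3*6)) + 25296 = (9801 + (15 + 18)) + 25296 = (9801 + 33) + 25296 = 9834 + 25296 = 35130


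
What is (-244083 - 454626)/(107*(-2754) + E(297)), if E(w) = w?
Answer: 232903/98127 ≈ 2.3735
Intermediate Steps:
(-244083 - 454626)/(107*(-2754) + E(297)) = (-244083 - 454626)/(107*(-2754) + 297) = -698709/(-294678 + 297) = -698709/(-294381) = -698709*(-1/294381) = 232903/98127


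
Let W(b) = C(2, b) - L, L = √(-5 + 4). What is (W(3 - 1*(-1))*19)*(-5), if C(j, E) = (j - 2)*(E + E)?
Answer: 95*I ≈ 95.0*I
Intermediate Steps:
C(j, E) = 2*E*(-2 + j) (C(j, E) = (-2 + j)*(2*E) = 2*E*(-2 + j))
L = I (L = √(-1) = I ≈ 1.0*I)
W(b) = -I (W(b) = 2*b*(-2 + 2) - I = 2*b*0 - I = 0 - I = -I)
(W(3 - 1*(-1))*19)*(-5) = (-I*19)*(-5) = -19*I*(-5) = 95*I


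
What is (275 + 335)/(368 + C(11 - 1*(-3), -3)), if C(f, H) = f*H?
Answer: 305/163 ≈ 1.8712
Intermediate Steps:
C(f, H) = H*f
(275 + 335)/(368 + C(11 - 1*(-3), -3)) = (275 + 335)/(368 - 3*(11 - 1*(-3))) = 610/(368 - 3*(11 + 3)) = 610/(368 - 3*14) = 610/(368 - 42) = 610/326 = 610*(1/326) = 305/163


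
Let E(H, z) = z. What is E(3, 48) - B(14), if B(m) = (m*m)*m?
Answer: -2696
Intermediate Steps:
B(m) = m³ (B(m) = m²*m = m³)
E(3, 48) - B(14) = 48 - 1*14³ = 48 - 1*2744 = 48 - 2744 = -2696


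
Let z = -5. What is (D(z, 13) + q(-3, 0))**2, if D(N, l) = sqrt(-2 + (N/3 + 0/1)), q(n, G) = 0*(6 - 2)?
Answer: -11/3 ≈ -3.6667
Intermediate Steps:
q(n, G) = 0 (q(n, G) = 0*4 = 0)
D(N, l) = sqrt(-2 + N/3) (D(N, l) = sqrt(-2 + (N*(1/3) + 0*1)) = sqrt(-2 + (N/3 + 0)) = sqrt(-2 + N/3))
(D(z, 13) + q(-3, 0))**2 = (sqrt(-18 + 3*(-5))/3 + 0)**2 = (sqrt(-18 - 15)/3 + 0)**2 = (sqrt(-33)/3 + 0)**2 = ((I*sqrt(33))/3 + 0)**2 = (I*sqrt(33)/3 + 0)**2 = (I*sqrt(33)/3)**2 = -11/3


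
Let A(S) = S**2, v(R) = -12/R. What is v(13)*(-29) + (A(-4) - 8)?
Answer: 452/13 ≈ 34.769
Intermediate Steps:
v(13)*(-29) + (A(-4) - 8) = -12/13*(-29) + ((-4)**2 - 8) = -12*1/13*(-29) + (16 - 8) = -12/13*(-29) + 8 = 348/13 + 8 = 452/13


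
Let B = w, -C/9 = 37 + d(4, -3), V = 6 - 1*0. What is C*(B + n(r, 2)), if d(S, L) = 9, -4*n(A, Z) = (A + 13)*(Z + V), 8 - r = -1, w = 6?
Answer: 15732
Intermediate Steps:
V = 6 (V = 6 + 0 = 6)
r = 9 (r = 8 - 1*(-1) = 8 + 1 = 9)
n(A, Z) = -(6 + Z)*(13 + A)/4 (n(A, Z) = -(A + 13)*(Z + 6)/4 = -(13 + A)*(6 + Z)/4 = -(6 + Z)*(13 + A)/4)
C = -414 (C = -9*(37 + 9) = -9*46 = -414)
B = 6
C*(B + n(r, 2)) = -414*(6 + (-39/2 - 13/4*2 - 3/2*9 - ¼*9*2)) = -414*(6 + (-39/2 - 13/2 - 27/2 - 9/2)) = -414*(6 - 44) = -414*(-38) = 15732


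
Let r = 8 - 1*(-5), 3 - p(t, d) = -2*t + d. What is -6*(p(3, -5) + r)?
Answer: -162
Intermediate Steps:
p(t, d) = 3 - d + 2*t (p(t, d) = 3 - (-2*t + d) = 3 - (d - 2*t) = 3 + (-d + 2*t) = 3 - d + 2*t)
r = 13 (r = 8 + 5 = 13)
-6*(p(3, -5) + r) = -6*((3 - 1*(-5) + 2*3) + 13) = -6*((3 + 5 + 6) + 13) = -6*(14 + 13) = -6*27 = -162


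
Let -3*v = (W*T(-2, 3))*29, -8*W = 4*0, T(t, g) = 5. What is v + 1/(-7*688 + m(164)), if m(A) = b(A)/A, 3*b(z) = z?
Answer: -3/14447 ≈ -0.00020766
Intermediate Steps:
b(z) = z/3
W = 0 (W = -0/2 = -⅛*0 = 0)
m(A) = ⅓ (m(A) = (A/3)/A = ⅓)
v = 0 (v = -0*5*29/3 = -0*29 = -⅓*0 = 0)
v + 1/(-7*688 + m(164)) = 0 + 1/(-7*688 + ⅓) = 0 + 1/(-4816 + ⅓) = 0 + 1/(-14447/3) = 0 - 3/14447 = -3/14447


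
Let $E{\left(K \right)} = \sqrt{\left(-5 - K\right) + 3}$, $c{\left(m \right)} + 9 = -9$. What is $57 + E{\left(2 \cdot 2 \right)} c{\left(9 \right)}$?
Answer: $57 - 18 i \sqrt{6} \approx 57.0 - 44.091 i$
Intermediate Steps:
$c{\left(m \right)} = -18$ ($c{\left(m \right)} = -9 - 9 = -18$)
$E{\left(K \right)} = \sqrt{-2 - K}$
$57 + E{\left(2 \cdot 2 \right)} c{\left(9 \right)} = 57 + \sqrt{-2 - 2 \cdot 2} \left(-18\right) = 57 + \sqrt{-2 - 4} \left(-18\right) = 57 + \sqrt{-6} \left(-18\right) = 57 + i \sqrt{6} \left(-18\right) = 57 - 18 i \sqrt{6}$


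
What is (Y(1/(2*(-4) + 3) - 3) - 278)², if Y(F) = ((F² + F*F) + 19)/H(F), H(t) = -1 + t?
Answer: 2064969/25 ≈ 82599.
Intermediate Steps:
Y(F) = (19 + 2*F²)/(-1 + F) (Y(F) = ((F² + F*F) + 19)/(-1 + F) = ((F² + F²) + 19)/(-1 + F) = (2*F² + 19)/(-1 + F) = (19 + 2*F²)/(-1 + F))
(Y(1/(2*(-4) + 3) - 3) - 278)² = ((19 + 2*(1/(2*(-4) + 3) - 3)²)/(-1 + (1/(2*(-4) + 3) - 3)) - 278)² = ((19 + 2*(1/(-8 + 3) - 3)²)/(-1 + (1/(-8 + 3) - 3)) - 278)² = ((19 + 2*(1/(-5) - 3)²)/(-1 + (1/(-5) - 3)) - 278)² = ((19 + 2*(-⅕ - 3)²)/(-1 + (-⅕ - 3)) - 278)² = ((19 + 2*(-16/5)²)/(-1 - 16/5) - 278)² = ((19 + 2*(256/25))/(-21/5) - 278)² = (-5*(19 + 512/25)/21 - 278)² = (-5/21*987/25 - 278)² = (-47/5 - 278)² = (-1437/5)² = 2064969/25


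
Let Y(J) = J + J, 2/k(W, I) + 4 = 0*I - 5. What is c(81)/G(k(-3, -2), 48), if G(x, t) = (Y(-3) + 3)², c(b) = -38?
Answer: -38/9 ≈ -4.2222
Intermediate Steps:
k(W, I) = -2/9 (k(W, I) = 2/(-4 + (0*I - 5)) = 2/(-4 + (0 - 5)) = 2/(-4 - 5) = 2/(-9) = 2*(-⅑) = -2/9)
Y(J) = 2*J
G(x, t) = 9 (G(x, t) = (2*(-3) + 3)² = (-6 + 3)² = (-3)² = 9)
c(81)/G(k(-3, -2), 48) = -38/9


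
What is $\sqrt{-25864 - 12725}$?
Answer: $i \sqrt{38589} \approx 196.44 i$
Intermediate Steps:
$\sqrt{-25864 - 12725} = \sqrt{-38589} = i \sqrt{38589}$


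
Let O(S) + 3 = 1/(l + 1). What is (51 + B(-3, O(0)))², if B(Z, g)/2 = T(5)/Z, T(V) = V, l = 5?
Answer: 20449/9 ≈ 2272.1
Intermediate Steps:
O(S) = -17/6 (O(S) = -3 + 1/(5 + 1) = -3 + 1/6 = -3 + ⅙ = -17/6)
B(Z, g) = 10/Z (B(Z, g) = 2*(5/Z) = 10/Z)
(51 + B(-3, O(0)))² = (51 + 10/(-3))² = (51 + 10*(-⅓))² = (51 - 10/3)² = (143/3)² = 20449/9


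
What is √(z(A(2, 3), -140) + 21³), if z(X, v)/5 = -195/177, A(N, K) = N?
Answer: √32218366/59 ≈ 96.205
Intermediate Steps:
z(X, v) = -325/59 (z(X, v) = 5*(-195/177) = 5*(-195*1/177) = 5*(-65/59) = -325/59)
√(z(A(2, 3), -140) + 21³) = √(-325/59 + 21³) = √(-325/59 + 9261) = √(546074/59) = √32218366/59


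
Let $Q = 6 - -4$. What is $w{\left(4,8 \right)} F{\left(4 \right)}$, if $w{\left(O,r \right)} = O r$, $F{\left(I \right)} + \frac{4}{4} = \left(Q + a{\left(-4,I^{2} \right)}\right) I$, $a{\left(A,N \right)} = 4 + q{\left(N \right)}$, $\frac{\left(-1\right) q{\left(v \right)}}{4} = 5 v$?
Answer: $-39200$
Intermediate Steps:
$q{\left(v \right)} = - 20 v$ ($q{\left(v \right)} = - 4 \cdot 5 v = - 20 v$)
$Q = 10$ ($Q = 6 + 4 = 10$)
$a{\left(A,N \right)} = 4 - 20 N$
$F{\left(I \right)} = -1 + I \left(14 - 20 I^{2}\right)$ ($F{\left(I \right)} = -1 + \left(10 - \left(-4 + 20 I^{2}\right)\right) I = -1 + \left(14 - 20 I^{2}\right) I = -1 + I \left(14 - 20 I^{2}\right)$)
$w{\left(4,8 \right)} F{\left(4 \right)} = 4 \cdot 8 \left(-1 - 20 \cdot 4^{3} + 14 \cdot 4\right) = 32 \left(-1 - 1280 + 56\right) = 32 \left(-1225\right) = -39200$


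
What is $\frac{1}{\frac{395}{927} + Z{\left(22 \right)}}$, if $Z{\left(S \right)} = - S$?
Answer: $- \frac{927}{19999} \approx -0.046352$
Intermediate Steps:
$\frac{1}{\frac{395}{927} + Z{\left(22 \right)}} = \frac{1}{\frac{395}{927} - 22} = \frac{1}{- \frac{19999}{927}} = - \frac{927}{19999}$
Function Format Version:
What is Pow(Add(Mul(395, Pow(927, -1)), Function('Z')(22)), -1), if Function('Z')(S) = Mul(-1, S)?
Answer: Rational(-927, 19999) ≈ -0.046352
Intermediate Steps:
Pow(Add(Mul(395, Pow(927, -1)), Function('Z')(22)), -1) = Pow(Add(Mul(395, Pow(927, -1)), Mul(-1, 22)), -1) = Pow(Add(Mul(395, Rational(1, 927)), -22), -1) = Pow(Add(Rational(395, 927), -22), -1) = Pow(Rational(-19999, 927), -1) = Rational(-927, 19999)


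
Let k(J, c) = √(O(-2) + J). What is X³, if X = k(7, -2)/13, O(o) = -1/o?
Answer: 15*√30/8788 ≈ 0.0093489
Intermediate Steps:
k(J, c) = √(½ + J) (k(J, c) = √(-1/(-2) + J) = √(-1*(-½) + J) = √(½ + J))
X = √30/26 (X = (√(2 + 4*7)/2)/13 = (√(2 + 28)/2)*(1/13) = (√30/2)*(1/13) = √30/26 ≈ 0.21066)
X³ = (√30/26)³ = 15*√30/8788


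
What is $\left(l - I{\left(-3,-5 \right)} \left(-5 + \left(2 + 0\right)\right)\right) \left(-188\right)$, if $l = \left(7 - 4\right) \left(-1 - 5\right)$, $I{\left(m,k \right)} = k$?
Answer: $6204$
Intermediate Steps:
$l = -18$ ($l = 3 \left(-6\right) = -18$)
$\left(l - I{\left(-3,-5 \right)} \left(-5 + \left(2 + 0\right)\right)\right) \left(-188\right) = \left(-18 - - 5 \left(-5 + \left(2 + 0\right)\right)\right) \left(-188\right) = \left(-18 - - 5 \left(-5 + 2\right)\right) \left(-188\right) = \left(-18 - \left(-5\right) \left(-3\right)\right) \left(-188\right) = \left(-18 - 15\right) \left(-188\right) = \left(-33\right) \left(-188\right) = 6204$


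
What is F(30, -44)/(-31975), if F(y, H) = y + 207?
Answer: -237/31975 ≈ -0.0074120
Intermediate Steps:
F(y, H) = 207 + y
F(30, -44)/(-31975) = (207 + 30)/(-31975) = 237*(-1/31975) = -237/31975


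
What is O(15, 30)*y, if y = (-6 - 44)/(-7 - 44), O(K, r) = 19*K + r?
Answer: 5250/17 ≈ 308.82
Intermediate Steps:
O(K, r) = r + 19*K
y = 50/51 (y = -50/(-51) = -50*(-1/51) = 50/51 ≈ 0.98039)
O(15, 30)*y = (30 + 19*15)*(50/51) = (30 + 285)*(50/51) = 315*(50/51) = 5250/17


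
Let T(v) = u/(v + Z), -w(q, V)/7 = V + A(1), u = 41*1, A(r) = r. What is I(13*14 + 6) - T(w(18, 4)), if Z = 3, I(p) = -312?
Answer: -9943/32 ≈ -310.72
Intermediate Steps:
u = 41
w(q, V) = -7 - 7*V (w(q, V) = -7*(V + 1) = -7*(1 + V) = -7 - 7*V)
T(v) = 41/(3 + v) (T(v) = 41/(v + 3) = 41/(3 + v))
I(13*14 + 6) - T(w(18, 4)) = -312 - 41/(3 + (-7 - 7*4)) = -312 - 41/(3 + (-7 - 28)) = -312 - 41/(3 - 35) = -312 - 41/(-32) = -312 - 41*(-1)/32 = -312 - 1*(-41/32) = -312 + 41/32 = -9943/32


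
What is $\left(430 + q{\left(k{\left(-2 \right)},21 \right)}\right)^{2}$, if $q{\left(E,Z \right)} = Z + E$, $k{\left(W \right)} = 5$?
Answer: $207936$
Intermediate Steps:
$q{\left(E,Z \right)} = E + Z$
$\left(430 + q{\left(k{\left(-2 \right)},21 \right)}\right)^{2} = \left(430 + \left(5 + 21\right)\right)^{2} = \left(430 + 26\right)^{2} = 456^{2} = 207936$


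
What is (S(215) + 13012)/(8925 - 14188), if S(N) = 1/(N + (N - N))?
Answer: -2797581/1131545 ≈ -2.4724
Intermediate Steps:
S(N) = 1/N (S(N) = 1/(N + 0) = 1/N)
(S(215) + 13012)/(8925 - 14188) = (1/215 + 13012)/(8925 - 14188) = (1/215 + 13012)/(-5263) = (2797581/215)*(-1/5263) = -2797581/1131545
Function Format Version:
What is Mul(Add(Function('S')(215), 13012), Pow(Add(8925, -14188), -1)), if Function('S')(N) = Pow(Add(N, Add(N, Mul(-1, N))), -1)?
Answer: Rational(-2797581, 1131545) ≈ -2.4724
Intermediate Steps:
Function('S')(N) = Pow(N, -1) (Function('S')(N) = Pow(Add(N, 0), -1) = Pow(N, -1))
Mul(Add(Function('S')(215), 13012), Pow(Add(8925, -14188), -1)) = Mul(Add(Pow(215, -1), 13012), Pow(Add(8925, -14188), -1)) = Mul(Add(Rational(1, 215), 13012), Pow(-5263, -1)) = Mul(Rational(2797581, 215), Rational(-1, 5263)) = Rational(-2797581, 1131545)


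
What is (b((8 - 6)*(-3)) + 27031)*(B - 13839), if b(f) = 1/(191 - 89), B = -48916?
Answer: -173025764065/102 ≈ -1.6963e+9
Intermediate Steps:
b(f) = 1/102
(b((8 - 6)*(-3)) + 27031)*(B - 13839) = (1/102 + 27031)*(-48916 - 13839) = (2757163/102)*(-62755) = -173025764065/102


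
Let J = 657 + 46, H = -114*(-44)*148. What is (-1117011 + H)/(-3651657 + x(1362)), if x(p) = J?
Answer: 374643/3650954 ≈ 0.10262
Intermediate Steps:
H = 742368 (H = 5016*148 = 742368)
J = 703
x(p) = 703
(-1117011 + H)/(-3651657 + x(1362)) = (-1117011 + 742368)/(-3651657 + 703) = -374643/(-3650954) = -374643*(-1/3650954) = 374643/3650954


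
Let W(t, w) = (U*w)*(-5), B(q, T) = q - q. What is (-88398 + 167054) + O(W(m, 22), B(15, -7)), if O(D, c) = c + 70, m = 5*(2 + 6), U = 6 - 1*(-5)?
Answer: 78726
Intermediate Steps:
B(q, T) = 0
U = 11 (U = 6 + 5 = 11)
m = 40 (m = 5*8 = 40)
W(t, w) = -55*w (W(t, w) = (11*w)*(-5) = -55*w)
O(D, c) = 70 + c
(-88398 + 167054) + O(W(m, 22), B(15, -7)) = (-88398 + 167054) + (70 + 0) = 78656 + 70 = 78726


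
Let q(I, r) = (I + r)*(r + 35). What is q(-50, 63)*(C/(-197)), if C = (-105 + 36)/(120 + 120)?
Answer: 14651/7880 ≈ 1.8593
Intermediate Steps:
q(I, r) = (35 + r)*(I + r) (q(I, r) = (I + r)*(35 + r) = (35 + r)*(I + r))
C = -23/80 (C = -69/240 = -69*1/240 = -23/80 ≈ -0.28750)
q(-50, 63)*(C/(-197)) = (63² + 35*(-50) + 35*63 - 50*63)*(-23/80/(-197)) = (3969 - 1750 + 2205 - 3150)*(-23/80*(-1/197)) = 1274*(23/15760) = 14651/7880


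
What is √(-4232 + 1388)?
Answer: 6*I*√79 ≈ 53.329*I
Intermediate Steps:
√(-4232 + 1388) = √(-2844) = 6*I*√79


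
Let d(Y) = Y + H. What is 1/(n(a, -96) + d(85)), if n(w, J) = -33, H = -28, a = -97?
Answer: 1/24 ≈ 0.041667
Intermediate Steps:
d(Y) = -28 + Y (d(Y) = Y - 28 = -28 + Y)
1/(n(a, -96) + d(85)) = 1/(-33 + (-28 + 85)) = 1/(-33 + 57) = 1/24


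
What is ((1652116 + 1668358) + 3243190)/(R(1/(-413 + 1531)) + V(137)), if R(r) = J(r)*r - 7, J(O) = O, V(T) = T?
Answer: 8204081161536/162490121 ≈ 50490.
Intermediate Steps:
R(r) = -7 + r² (R(r) = r*r - 7 = r² - 7 = -7 + r²)
((1652116 + 1668358) + 3243190)/(R(1/(-413 + 1531)) + V(137)) = ((1652116 + 1668358) + 3243190)/((-7 + (1/(-413 + 1531))²) + 137) = (3320474 + 3243190)/((-7 + (1/1118)²) + 137) = 6563664/((-7 + (1/1118)²) + 137) = 6563664/((-7 + 1/1249924) + 137) = 6563664/(-8749467/1249924 + 137) = 6563664/(162490121/1249924) = 6563664*(1249924/162490121) = 8204081161536/162490121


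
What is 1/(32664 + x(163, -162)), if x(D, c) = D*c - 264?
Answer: 1/5994 ≈ 0.00016683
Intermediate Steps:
x(D, c) = -264 + D*c
1/(32664 + x(163, -162)) = 1/(32664 + (-264 + 163*(-162))) = 1/(32664 + (-264 - 26406)) = 1/(32664 - 26670) = 1/5994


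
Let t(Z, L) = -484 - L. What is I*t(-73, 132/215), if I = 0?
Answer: 0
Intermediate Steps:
I*t(-73, 132/215) = 0*(-484 - 132/215) = 0*(-104192/215) = 0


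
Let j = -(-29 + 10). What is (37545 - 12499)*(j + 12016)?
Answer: 301428610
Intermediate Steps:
j = 19 (j = -1*(-19) = 19)
(37545 - 12499)*(j + 12016) = (37545 - 12499)*(19 + 12016) = 25046*12035 = 301428610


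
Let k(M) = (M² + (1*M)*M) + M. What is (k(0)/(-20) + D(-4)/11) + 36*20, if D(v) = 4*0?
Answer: 720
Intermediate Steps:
D(v) = 0
k(M) = M + 2*M² (k(M) = (M² + M*M) + M = (M² + M²) + M = 2*M² + M = M + 2*M²)
(k(0)/(-20) + D(-4)/11) + 36*20 = ((0*(1 + 2*0))/(-20) + 0/11) + 36*20 = ((0*(1 + 0))*(-1/20) + 0*(1/11)) + 720 = ((0*1)*(-1/20) + 0) + 720 = (0*(-1/20) + 0) + 720 = (0 + 0) + 720 = 0 + 720 = 720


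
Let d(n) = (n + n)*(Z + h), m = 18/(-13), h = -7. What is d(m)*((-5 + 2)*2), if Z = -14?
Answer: -4536/13 ≈ -348.92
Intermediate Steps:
m = -18/13 (m = 18*(-1/13) = -18/13 ≈ -1.3846)
d(n) = -42*n (d(n) = (n + n)*(-14 - 7) = (2*n)*(-21) = -42*n)
d(m)*((-5 + 2)*2) = (-42*(-18/13))*((-5 + 2)*2) = 756*(-3*2)/13 = (756/13)*(-6) = -4536/13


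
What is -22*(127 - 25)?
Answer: -2244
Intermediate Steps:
-22*(127 - 25) = -22*102 = -2244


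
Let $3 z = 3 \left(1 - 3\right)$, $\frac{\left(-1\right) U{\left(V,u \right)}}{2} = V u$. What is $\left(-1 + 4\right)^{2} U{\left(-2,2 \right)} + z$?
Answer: $70$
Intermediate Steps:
$U{\left(V,u \right)} = - 2 V u$
$z = -2$ ($z = \frac{3 \left(1 - 3\right)}{3} = \frac{3 \left(-2\right)}{3} = \frac{1}{3} \left(-6\right) = -2$)
$\left(-1 + 4\right)^{2} U{\left(-2,2 \right)} + z = \left(-1 + 4\right)^{2} \left(\left(-2\right) \left(-2\right) 2\right) - 2 = 3^{2} \cdot 8 - 2 = 9 \cdot 8 - 2 = 72 - 2 = 70$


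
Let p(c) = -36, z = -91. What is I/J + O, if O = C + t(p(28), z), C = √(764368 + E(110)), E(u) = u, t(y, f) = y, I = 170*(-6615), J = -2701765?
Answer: -19227798/540353 + 99*√78 ≈ 838.76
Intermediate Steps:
I = -1124550
C = 99*√78 (C = √(764368 + 110) = √764478 = 99*√78 ≈ 874.34)
O = -36 + 99*√78 (O = 99*√78 - 36 = -36 + 99*√78 ≈ 838.34)
I/J + O = -1124550/(-2701765) + (-36 + 99*√78) = -1124550*(-1/2701765) + (-36 + 99*√78) = 224910/540353 + (-36 + 99*√78) = -19227798/540353 + 99*√78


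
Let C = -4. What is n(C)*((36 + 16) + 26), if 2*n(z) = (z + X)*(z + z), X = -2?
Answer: 1872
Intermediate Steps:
n(z) = z*(-2 + z) (n(z) = ((z - 2)*(z + z))/2 = ((-2 + z)*(2*z))/2 = (2*z*(-2 + z))/2 = z*(-2 + z))
n(C)*((36 + 16) + 26) = (-4*(-2 - 4))*((36 + 16) + 26) = (-4*(-6))*(52 + 26) = 24*78 = 1872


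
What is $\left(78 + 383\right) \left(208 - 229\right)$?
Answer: $-9681$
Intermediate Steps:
$\left(78 + 383\right) \left(208 - 229\right) = 461 \left(-21\right) = -9681$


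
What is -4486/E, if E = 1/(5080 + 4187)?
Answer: -41571762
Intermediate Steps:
E = 1/9267 ≈ 0.00010791
-4486/E = -4486/1/9267 = -4486*9267 = -41571762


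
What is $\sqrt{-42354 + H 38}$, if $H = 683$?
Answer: $20 i \sqrt{41} \approx 128.06 i$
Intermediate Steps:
$\sqrt{-42354 + H 38} = \sqrt{-42354 + 683 \cdot 38} = \sqrt{-42354 + 25954} = \sqrt{-16400} = 20 i \sqrt{41}$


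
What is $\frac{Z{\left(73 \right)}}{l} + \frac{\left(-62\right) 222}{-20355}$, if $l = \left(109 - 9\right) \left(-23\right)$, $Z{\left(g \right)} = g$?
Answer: $\frac{87453}{135700} \approx 0.64446$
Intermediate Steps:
$l = -2300$ ($l = 100 \left(-23\right) = -2300$)
$\frac{Z{\left(73 \right)}}{l} + \frac{\left(-62\right) 222}{-20355} = \frac{73}{-2300} + \frac{\left(-62\right) 222}{-20355} = 73 \left(- \frac{1}{2300}\right) - - \frac{4588}{6785} = - \frac{73}{2300} + \frac{4588}{6785} = \frac{87453}{135700}$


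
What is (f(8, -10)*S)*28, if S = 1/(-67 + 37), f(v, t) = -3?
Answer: 14/5 ≈ 2.8000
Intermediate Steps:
S = -1/30 (S = 1/(-30) = -1/30 ≈ -0.033333)
(f(8, -10)*S)*28 = -3*(-1/30)*28 = (⅒)*28 = 14/5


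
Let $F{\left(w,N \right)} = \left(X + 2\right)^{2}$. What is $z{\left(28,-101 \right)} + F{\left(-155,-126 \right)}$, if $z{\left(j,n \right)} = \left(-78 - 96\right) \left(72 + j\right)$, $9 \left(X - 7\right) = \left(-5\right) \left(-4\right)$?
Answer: $- \frac{1399199}{81} \approx -17274.0$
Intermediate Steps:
$X = \frac{83}{9}$ ($X = 7 + \frac{\left(-5\right) \left(-4\right)}{9} = 7 + \frac{1}{9} \cdot 20 = 7 + \frac{20}{9} = \frac{83}{9} \approx 9.2222$)
$z{\left(j,n \right)} = -12528 - 174 j$ ($z{\left(j,n \right)} = - 174 \left(72 + j\right) = -12528 - 174 j$)
$F{\left(w,N \right)} = \frac{10201}{81}$ ($F{\left(w,N \right)} = \left(\frac{83}{9} + 2\right)^{2} = \left(\frac{101}{9}\right)^{2} = \frac{10201}{81}$)
$z{\left(28,-101 \right)} + F{\left(-155,-126 \right)} = \left(-12528 - 4872\right) + \frac{10201}{81} = -17400 + \frac{10201}{81} = - \frac{1399199}{81}$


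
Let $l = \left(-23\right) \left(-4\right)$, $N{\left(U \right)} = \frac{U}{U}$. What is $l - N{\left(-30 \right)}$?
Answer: $91$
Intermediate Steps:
$N{\left(U \right)} = 1$
$l = 92$
$l - N{\left(-30 \right)} = 92 - 1 = 91$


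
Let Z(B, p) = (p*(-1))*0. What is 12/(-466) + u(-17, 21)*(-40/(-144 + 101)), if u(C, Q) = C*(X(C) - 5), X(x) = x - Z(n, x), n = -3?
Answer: 3485422/10019 ≈ 347.88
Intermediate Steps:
Z(B, p) = 0 (Z(B, p) = -p*0 = 0)
X(x) = x (X(x) = x - 1*0 = x + 0 = x)
u(C, Q) = C*(-5 + C) (u(C, Q) = C*(C - 5) = C*(-5 + C))
12/(-466) + u(-17, 21)*(-40/(-144 + 101)) = 12/(-466) + (-17*(-5 - 17))*(-40/(-144 + 101)) = 12*(-1/466) + (-17*(-22))*(-40/(-43)) = -6/233 + 374*(-40*(-1/43)) = -6/233 + 374*(40/43) = -6/233 + 14960/43 = 3485422/10019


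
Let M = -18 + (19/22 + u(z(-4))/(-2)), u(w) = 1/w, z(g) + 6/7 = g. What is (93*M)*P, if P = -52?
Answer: 15403869/187 ≈ 82374.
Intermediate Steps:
z(g) = -6/7 + g
M = -12741/748 (M = -18 + (19/22 + 1/(-6/7 - 4*(-2))) = -18 + (19*(1/22) - ½/(-34/7)) = -18 + (19/22 - 7/34*(-½)) = -18 + (19/22 + 7/68) = -18 + 723/748 = -12741/748 ≈ -17.033)
(93*M)*P = (93*(-12741/748))*(-52) = -1184913/748*(-52) = 15403869/187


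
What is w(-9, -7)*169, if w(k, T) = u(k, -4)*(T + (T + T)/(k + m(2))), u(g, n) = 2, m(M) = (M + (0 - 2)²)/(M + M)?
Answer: -26026/15 ≈ -1735.1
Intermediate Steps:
m(M) = (4 + M)/(2*M) (m(M) = (M + (-2)²)/((2*M)) = (M + 4)*(1/(2*M)) = (4 + M)*(1/(2*M)) = (4 + M)/(2*M))
w(k, T) = 2*T + 4*T/(3/2 + k) (w(k, T) = 2*(T + (T + T)/(k + (½)*(4 + 2)/2)) = 2*(T + (2*T)/(k + (½)*(½)*6)) = 2*(T + (2*T)/(k + 3/2)) = 2*(T + (2*T)/(3/2 + k)) = 2*(T + 2*T/(3/2 + k)) = 2*T + 4*T/(3/2 + k))
w(-9, -7)*169 = (2*(-7)*(7 + 2*(-9))/(3 + 2*(-9)))*169 = (2*(-7)*(7 - 18)/(3 - 18))*169 = (2*(-7)*(-11)/(-15))*169 = (2*(-7)*(-1/15)*(-11))*169 = -154/15*169 = -26026/15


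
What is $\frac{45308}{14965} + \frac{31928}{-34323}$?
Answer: $\frac{1077303964}{513643695} \approx 2.0974$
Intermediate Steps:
$\frac{45308}{14965} + \frac{31928}{-34323} = 45308 \cdot \frac{1}{14965} + 31928 \left(- \frac{1}{34323}\right) = \frac{45308}{14965} - \frac{31928}{34323} = \frac{1077303964}{513643695}$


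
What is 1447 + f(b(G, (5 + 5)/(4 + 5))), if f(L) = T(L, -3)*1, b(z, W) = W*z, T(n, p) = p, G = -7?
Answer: 1444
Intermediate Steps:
f(L) = -3 (f(L) = -3*1 = -3)
1447 + f(b(G, (5 + 5)/(4 + 5))) = 1447 - 3 = 1444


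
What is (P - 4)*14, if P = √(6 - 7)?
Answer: -56 + 14*I ≈ -56.0 + 14.0*I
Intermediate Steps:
P = I (P = √(-1) = I ≈ 1.0*I)
(P - 4)*14 = (I - 4)*14 = (-4 + I)*14 = -56 + 14*I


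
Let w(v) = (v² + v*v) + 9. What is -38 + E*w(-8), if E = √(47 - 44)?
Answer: -38 + 137*√3 ≈ 199.29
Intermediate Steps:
w(v) = 9 + 2*v² (w(v) = (v² + v²) + 9 = 2*v² + 9 = 9 + 2*v²)
E = √3 ≈ 1.7320
-38 + E*w(-8) = -38 + √3*(9 + 2*(-8)²) = -38 + √3*(9 + 2*64) = -38 + √3*(9 + 128) = -38 + √3*137 = -38 + 137*√3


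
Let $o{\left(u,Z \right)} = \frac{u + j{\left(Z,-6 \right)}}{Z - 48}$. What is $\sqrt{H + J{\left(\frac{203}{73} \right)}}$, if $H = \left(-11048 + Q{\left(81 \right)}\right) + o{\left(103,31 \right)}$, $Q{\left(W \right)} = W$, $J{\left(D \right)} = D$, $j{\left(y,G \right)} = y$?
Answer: $\frac{i \sqrt{16897925098}}{1241} \approx 104.75 i$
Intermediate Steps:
$o{\left(u,Z \right)} = \frac{Z + u}{-48 + Z}$ ($o{\left(u,Z \right)} = \frac{u + Z}{Z - 48} = \frac{Z + u}{-48 + Z}$)
$H = - \frac{186573}{17}$ ($H = \left(-11048 + 81\right) + \frac{31 + 103}{-48 + 31} = -10967 + \frac{1}{-17} \cdot 134 = -10967 - \frac{134}{17} = - \frac{186573}{17} \approx -10975.0$)
$\sqrt{H + J{\left(\frac{203}{73} \right)}} = \sqrt{- \frac{186573}{17} + \frac{203}{73}} = \sqrt{- \frac{13616378}{1241}} = \frac{i \sqrt{16897925098}}{1241}$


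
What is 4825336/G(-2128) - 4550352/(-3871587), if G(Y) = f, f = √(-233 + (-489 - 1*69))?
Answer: 1516784/1290529 - 4825336*I*√791/791 ≈ 1.1753 - 1.7157e+5*I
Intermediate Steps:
f = I*√791 (f = √(-233 + (-489 - 69)) = √(-233 - 558) = √(-791) = I*√791 ≈ 28.125*I)
G(Y) = I*√791
4825336/G(-2128) - 4550352/(-3871587) = 4825336/((I*√791)) - 4550352/(-3871587) = 4825336*(-I*√791/791) - 4550352*(-1/3871587) = -4825336*I*√791/791 + 1516784/1290529 = 1516784/1290529 - 4825336*I*√791/791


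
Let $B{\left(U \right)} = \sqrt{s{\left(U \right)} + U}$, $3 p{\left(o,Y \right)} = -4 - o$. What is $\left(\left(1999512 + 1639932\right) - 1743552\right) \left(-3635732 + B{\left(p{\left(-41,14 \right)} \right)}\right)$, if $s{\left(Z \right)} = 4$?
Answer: $-6892955212944 + 4423748 \sqrt{3} \approx -6.8929 \cdot 10^{12}$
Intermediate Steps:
$p{\left(o,Y \right)} = - \frac{4}{3} - \frac{o}{3}$ ($p{\left(o,Y \right)} = \frac{-4 - o}{3} = - \frac{4}{3} - \frac{o}{3}$)
$B{\left(U \right)} = \sqrt{4 + U}$
$\left(\left(1999512 + 1639932\right) - 1743552\right) \left(-3635732 + B{\left(p{\left(-41,14 \right)} \right)}\right) = \left(\left(1999512 + 1639932\right) - 1743552\right) \left(-3635732 + \sqrt{4 - - \frac{37}{3}}\right) = \left(3639444 - 1743552\right) \left(-3635732 + \sqrt{4 + \left(- \frac{4}{3} + \frac{41}{3}\right)}\right) = 1895892 \left(-3635732 + \sqrt{4 + \frac{37}{3}}\right) = 1895892 \left(-3635732 + \sqrt{\frac{49}{3}}\right) = 1895892 \left(-3635732 + \frac{7 \sqrt{3}}{3}\right) = -6892955212944 + 4423748 \sqrt{3}$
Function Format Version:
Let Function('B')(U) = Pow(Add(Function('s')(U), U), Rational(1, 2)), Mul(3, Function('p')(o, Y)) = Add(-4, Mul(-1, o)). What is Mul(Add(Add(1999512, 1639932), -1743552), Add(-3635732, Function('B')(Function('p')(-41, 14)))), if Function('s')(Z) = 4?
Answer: Add(-6892955212944, Mul(4423748, Pow(3, Rational(1, 2)))) ≈ -6.8929e+12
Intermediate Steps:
Function('p')(o, Y) = Add(Rational(-4, 3), Mul(Rational(-1, 3), o)) (Function('p')(o, Y) = Mul(Rational(1, 3), Add(-4, Mul(-1, o))) = Add(Rational(-4, 3), Mul(Rational(-1, 3), o)))
Function('B')(U) = Pow(Add(4, U), Rational(1, 2))
Mul(Add(Add(1999512, 1639932), -1743552), Add(-3635732, Function('B')(Function('p')(-41, 14)))) = Mul(Add(Add(1999512, 1639932), -1743552), Add(-3635732, Pow(Add(4, Add(Rational(-4, 3), Mul(Rational(-1, 3), -41))), Rational(1, 2)))) = Mul(Add(3639444, -1743552), Add(-3635732, Pow(Add(4, Add(Rational(-4, 3), Rational(41, 3))), Rational(1, 2)))) = Mul(1895892, Add(-3635732, Pow(Add(4, Rational(37, 3)), Rational(1, 2)))) = Mul(1895892, Add(-3635732, Pow(Rational(49, 3), Rational(1, 2)))) = Mul(1895892, Add(-3635732, Mul(Rational(7, 3), Pow(3, Rational(1, 2))))) = Add(-6892955212944, Mul(4423748, Pow(3, Rational(1, 2))))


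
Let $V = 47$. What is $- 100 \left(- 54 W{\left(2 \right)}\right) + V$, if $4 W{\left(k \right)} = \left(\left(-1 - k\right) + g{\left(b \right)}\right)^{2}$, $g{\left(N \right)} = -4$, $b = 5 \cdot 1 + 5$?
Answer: $66197$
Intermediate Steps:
$b = 10$ ($b = 5 + 5 = 10$)
$W{\left(k \right)} = \frac{\left(-5 - k\right)^{2}}{4}$ ($W{\left(k \right)} = \frac{\left(\left(-1 - k\right) - 4\right)^{2}}{4} = \frac{\left(-5 - k\right)^{2}}{4}$)
$- 100 \left(- 54 W{\left(2 \right)}\right) + V = - 100 \left(- 54 \frac{\left(5 + 2\right)^{2}}{4}\right) + 47 = - 100 \left(- 54 \frac{7^{2}}{4}\right) + 47 = - 100 \left(- 54 \cdot \frac{1}{4} \cdot 49\right) + 47 = - 100 \left(\left(-54\right) \frac{49}{4}\right) + 47 = \left(-100\right) \left(- \frac{1323}{2}\right) + 47 = 66150 + 47 = 66197$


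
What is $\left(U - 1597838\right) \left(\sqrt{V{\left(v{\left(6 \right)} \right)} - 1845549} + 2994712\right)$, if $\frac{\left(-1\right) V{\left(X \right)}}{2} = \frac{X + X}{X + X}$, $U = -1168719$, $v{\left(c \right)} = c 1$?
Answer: $-8285041446584 - 2766557 i \sqrt{1845551} \approx -8.285 \cdot 10^{12} - 3.7584 \cdot 10^{9} i$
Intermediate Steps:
$v{\left(c \right)} = c$
$V{\left(X \right)} = -2$ ($V{\left(X \right)} = - 2 \frac{X + X}{X + X} = - 2 \frac{2 X}{2 X} = - 2 \cdot 2 X \frac{1}{2 X} = \left(-2\right) 1 = -2$)
$\left(U - 1597838\right) \left(\sqrt{V{\left(v{\left(6 \right)} \right)} - 1845549} + 2994712\right) = \left(-1168719 - 1597838\right) \left(\sqrt{-2 - 1845549} + 2994712\right) = - 2766557 \left(\sqrt{-1845551} + 2994712\right) = - 2766557 \left(i \sqrt{1845551} + 2994712\right) = - 2766557 \left(2994712 + i \sqrt{1845551}\right) = -8285041446584 - 2766557 i \sqrt{1845551}$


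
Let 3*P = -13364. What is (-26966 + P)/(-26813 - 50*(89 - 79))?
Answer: 94262/81939 ≈ 1.1504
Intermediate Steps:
P = -13364/3 (P = (⅓)*(-13364) = -13364/3 ≈ -4454.7)
(-26966 + P)/(-26813 - 50*(89 - 79)) = (-26966 - 13364/3)/(-26813 - 50*(89 - 79)) = -94262/(3*(-26813 - 50*10)) = -94262/(3*(-26813 - 500)) = -94262/3/(-27313) = -94262/3*(-1/27313) = 94262/81939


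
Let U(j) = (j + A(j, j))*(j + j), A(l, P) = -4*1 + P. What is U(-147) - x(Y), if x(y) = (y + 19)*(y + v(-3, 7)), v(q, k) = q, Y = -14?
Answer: 87697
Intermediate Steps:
A(l, P) = -4 + P
U(j) = 2*j*(-4 + 2*j) (U(j) = (j + (-4 + j))*(j + j) = (-4 + 2*j)*(2*j) = 2*j*(-4 + 2*j))
x(y) = (-3 + y)*(19 + y) (x(y) = (y + 19)*(y - 3) = (19 + y)*(-3 + y) = (-3 + y)*(19 + y))
U(-147) - x(Y) = 4*(-147)*(-2 - 147) - (-57 + (-14)² + 16*(-14)) = 4*(-147)*(-149) - (-57 + 196 - 224) = 87612 - 1*(-85) = 87612 + 85 = 87697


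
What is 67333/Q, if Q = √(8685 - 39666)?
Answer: -67333*I*√30981/30981 ≈ -382.54*I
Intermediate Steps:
Q = I*√30981 (Q = √(-30981) = I*√30981 ≈ 176.01*I)
67333/Q = 67333/((I*√30981)) = 67333*(-I*√30981/30981) = -67333*I*√30981/30981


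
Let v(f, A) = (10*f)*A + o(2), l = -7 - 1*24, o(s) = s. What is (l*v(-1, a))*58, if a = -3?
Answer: -57536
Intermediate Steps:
l = -31 (l = -7 - 24 = -31)
v(f, A) = 2 + 10*A*f (v(f, A) = (10*f)*A + 2 = 10*A*f + 2 = 2 + 10*A*f)
(l*v(-1, a))*58 = -31*(2 + 10*(-3)*(-1))*58 = -31*(2 + 30)*58 = -31*32*58 = -992*58 = -57536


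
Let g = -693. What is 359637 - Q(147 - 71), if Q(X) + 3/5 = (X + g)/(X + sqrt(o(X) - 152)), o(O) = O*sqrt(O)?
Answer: 359637 + (3313/5 + 3*sqrt(-152 + 152*sqrt(19))/5)/(76 + sqrt(-152 + 152*sqrt(19))) ≈ 3.5964e+5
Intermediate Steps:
o(O) = O**(3/2)
Q(X) = -3/5 + (-693 + X)/(X + sqrt(-152 + X**(3/2))) (Q(X) = -3/5 + (X - 693)/(X + sqrt(X**(3/2) - 152)) = -3/5 + (-693 + X)/(X + sqrt(-152 + X**(3/2))))
359637 - Q(147 - 71) = 359637 - (-3465 - 3*sqrt(-152 + (147 - 71)**(3/2)) + 2*(147 - 71))/(5*((147 - 71) + sqrt(-152 + (147 - 71)**(3/2)))) = 359637 - (-3465 - 3*sqrt(-152 + 76**(3/2)) + 2*76)/(5*(76 + sqrt(-152 + 76**(3/2)))) = 359637 - (-3465 - 3*sqrt(-152 + 152*sqrt(19)) + 152)/(5*(76 + sqrt(-152 + 152*sqrt(19)))) = 359637 - (-3313 - 3*sqrt(-152 + 152*sqrt(19)))/(5*(76 + sqrt(-152 + 152*sqrt(19))))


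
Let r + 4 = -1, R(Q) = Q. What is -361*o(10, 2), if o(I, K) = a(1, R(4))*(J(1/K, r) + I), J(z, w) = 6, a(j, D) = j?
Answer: -5776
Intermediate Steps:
r = -5 (r = -4 - 1 = -5)
o(I, K) = 6 + I (o(I, K) = 1*(6 + I) = 6 + I)
-361*o(10, 2) = -361*(6 + 10) = -361*16 = -5776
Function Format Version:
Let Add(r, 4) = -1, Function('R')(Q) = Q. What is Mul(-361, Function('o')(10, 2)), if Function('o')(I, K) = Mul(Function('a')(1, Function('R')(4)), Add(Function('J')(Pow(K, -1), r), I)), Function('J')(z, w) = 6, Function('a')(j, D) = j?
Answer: -5776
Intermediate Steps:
r = -5 (r = Add(-4, -1) = -5)
Function('o')(I, K) = Add(6, I) (Function('o')(I, K) = Mul(1, Add(6, I)) = Add(6, I))
Mul(-361, Function('o')(10, 2)) = Mul(-361, Add(6, 10)) = Mul(-361, 16) = -5776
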